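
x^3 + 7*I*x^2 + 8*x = x*(x - I)*(x + 8*I)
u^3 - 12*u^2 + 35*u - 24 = (u - 8)*(u - 3)*(u - 1)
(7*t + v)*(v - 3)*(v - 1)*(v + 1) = 7*t*v^3 - 21*t*v^2 - 7*t*v + 21*t + v^4 - 3*v^3 - v^2 + 3*v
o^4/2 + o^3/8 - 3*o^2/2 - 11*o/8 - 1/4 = (o/2 + 1/2)*(o - 2)*(o + 1/4)*(o + 1)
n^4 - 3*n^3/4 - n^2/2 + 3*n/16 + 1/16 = (n - 1)*(n - 1/2)*(n + 1/4)*(n + 1/2)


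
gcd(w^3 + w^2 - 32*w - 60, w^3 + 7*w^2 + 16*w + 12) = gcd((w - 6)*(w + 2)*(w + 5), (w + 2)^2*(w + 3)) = w + 2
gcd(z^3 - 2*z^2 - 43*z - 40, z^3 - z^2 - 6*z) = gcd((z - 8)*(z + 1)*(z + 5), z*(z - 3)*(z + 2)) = 1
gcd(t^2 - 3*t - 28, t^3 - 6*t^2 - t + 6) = 1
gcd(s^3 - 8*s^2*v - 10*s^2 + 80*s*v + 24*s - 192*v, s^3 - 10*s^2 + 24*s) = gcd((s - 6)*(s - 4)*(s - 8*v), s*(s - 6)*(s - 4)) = s^2 - 10*s + 24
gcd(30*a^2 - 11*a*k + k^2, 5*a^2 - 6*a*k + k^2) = 5*a - k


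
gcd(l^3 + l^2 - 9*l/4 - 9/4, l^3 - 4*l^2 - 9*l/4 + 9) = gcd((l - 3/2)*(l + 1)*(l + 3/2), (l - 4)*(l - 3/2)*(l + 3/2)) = l^2 - 9/4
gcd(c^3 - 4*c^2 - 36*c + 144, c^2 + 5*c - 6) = c + 6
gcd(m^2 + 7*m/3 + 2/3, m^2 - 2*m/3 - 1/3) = m + 1/3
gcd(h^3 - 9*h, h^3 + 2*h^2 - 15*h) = h^2 - 3*h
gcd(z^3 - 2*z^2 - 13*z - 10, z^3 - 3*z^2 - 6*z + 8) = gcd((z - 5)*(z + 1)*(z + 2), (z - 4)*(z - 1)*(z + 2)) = z + 2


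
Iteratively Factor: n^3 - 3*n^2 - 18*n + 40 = (n + 4)*(n^2 - 7*n + 10) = (n - 2)*(n + 4)*(n - 5)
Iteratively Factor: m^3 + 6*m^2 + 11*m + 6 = (m + 2)*(m^2 + 4*m + 3) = (m + 1)*(m + 2)*(m + 3)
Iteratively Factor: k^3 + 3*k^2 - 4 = (k - 1)*(k^2 + 4*k + 4) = (k - 1)*(k + 2)*(k + 2)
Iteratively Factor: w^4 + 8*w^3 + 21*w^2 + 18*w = (w)*(w^3 + 8*w^2 + 21*w + 18) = w*(w + 2)*(w^2 + 6*w + 9) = w*(w + 2)*(w + 3)*(w + 3)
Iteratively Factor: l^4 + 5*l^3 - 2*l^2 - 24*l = (l + 4)*(l^3 + l^2 - 6*l) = (l + 3)*(l + 4)*(l^2 - 2*l) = (l - 2)*(l + 3)*(l + 4)*(l)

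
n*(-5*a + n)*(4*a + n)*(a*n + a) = -20*a^3*n^2 - 20*a^3*n - a^2*n^3 - a^2*n^2 + a*n^4 + a*n^3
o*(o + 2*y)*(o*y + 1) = o^3*y + 2*o^2*y^2 + o^2 + 2*o*y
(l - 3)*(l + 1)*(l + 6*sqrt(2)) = l^3 - 2*l^2 + 6*sqrt(2)*l^2 - 12*sqrt(2)*l - 3*l - 18*sqrt(2)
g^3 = g^3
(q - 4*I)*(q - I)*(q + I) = q^3 - 4*I*q^2 + q - 4*I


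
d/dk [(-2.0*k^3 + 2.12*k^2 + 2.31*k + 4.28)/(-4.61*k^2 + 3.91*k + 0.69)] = (9.22*k^4 - 15.64*k^3 + 14.7983*k^2 + 42.3872*k - 15.1409)/(21.2521*k^4 - 36.0502*k^3 + 8.9263*k^2 + 5.3958*k + 0.4761)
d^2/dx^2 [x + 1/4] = 0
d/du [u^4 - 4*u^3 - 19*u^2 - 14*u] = 4*u^3 - 12*u^2 - 38*u - 14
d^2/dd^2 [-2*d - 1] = 0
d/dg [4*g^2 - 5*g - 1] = 8*g - 5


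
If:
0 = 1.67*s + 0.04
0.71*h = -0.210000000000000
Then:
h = -0.30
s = -0.02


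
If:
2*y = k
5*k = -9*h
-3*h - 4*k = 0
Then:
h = 0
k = 0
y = 0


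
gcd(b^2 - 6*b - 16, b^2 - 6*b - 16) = b^2 - 6*b - 16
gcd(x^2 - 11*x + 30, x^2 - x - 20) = x - 5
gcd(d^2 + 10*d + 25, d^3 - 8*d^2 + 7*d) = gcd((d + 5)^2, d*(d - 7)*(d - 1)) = 1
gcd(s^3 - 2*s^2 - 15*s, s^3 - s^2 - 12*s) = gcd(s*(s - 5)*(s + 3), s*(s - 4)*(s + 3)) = s^2 + 3*s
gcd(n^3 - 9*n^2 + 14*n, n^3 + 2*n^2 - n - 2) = 1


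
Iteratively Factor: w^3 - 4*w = (w + 2)*(w^2 - 2*w) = w*(w + 2)*(w - 2)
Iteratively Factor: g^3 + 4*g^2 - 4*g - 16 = (g - 2)*(g^2 + 6*g + 8) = (g - 2)*(g + 4)*(g + 2)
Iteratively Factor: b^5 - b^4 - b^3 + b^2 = (b - 1)*(b^4 - b^2) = b*(b - 1)*(b^3 - b) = b^2*(b - 1)*(b^2 - 1) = b^2*(b - 1)^2*(b + 1)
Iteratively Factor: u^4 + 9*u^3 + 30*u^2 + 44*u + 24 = (u + 3)*(u^3 + 6*u^2 + 12*u + 8) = (u + 2)*(u + 3)*(u^2 + 4*u + 4) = (u + 2)^2*(u + 3)*(u + 2)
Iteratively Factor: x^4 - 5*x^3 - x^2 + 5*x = (x - 1)*(x^3 - 4*x^2 - 5*x) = x*(x - 1)*(x^2 - 4*x - 5) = x*(x - 5)*(x - 1)*(x + 1)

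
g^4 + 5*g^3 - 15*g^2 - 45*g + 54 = (g - 3)*(g - 1)*(g + 3)*(g + 6)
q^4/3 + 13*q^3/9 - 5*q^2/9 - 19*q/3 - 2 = (q/3 + 1)*(q - 2)*(q + 1/3)*(q + 3)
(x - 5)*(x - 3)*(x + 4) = x^3 - 4*x^2 - 17*x + 60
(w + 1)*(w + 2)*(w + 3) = w^3 + 6*w^2 + 11*w + 6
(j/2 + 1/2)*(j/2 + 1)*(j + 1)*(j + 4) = j^4/4 + 2*j^3 + 21*j^2/4 + 11*j/2 + 2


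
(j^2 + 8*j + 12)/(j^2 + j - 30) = (j + 2)/(j - 5)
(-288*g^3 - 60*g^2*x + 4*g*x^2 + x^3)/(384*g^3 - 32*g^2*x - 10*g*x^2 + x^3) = (6*g + x)/(-8*g + x)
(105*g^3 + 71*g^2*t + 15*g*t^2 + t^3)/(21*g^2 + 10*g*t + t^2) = 5*g + t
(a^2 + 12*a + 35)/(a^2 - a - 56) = (a + 5)/(a - 8)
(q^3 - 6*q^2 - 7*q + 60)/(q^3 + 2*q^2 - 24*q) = (q^2 - 2*q - 15)/(q*(q + 6))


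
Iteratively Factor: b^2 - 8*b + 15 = (b - 5)*(b - 3)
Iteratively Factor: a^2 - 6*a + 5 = (a - 1)*(a - 5)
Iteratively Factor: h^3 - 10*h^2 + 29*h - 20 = (h - 1)*(h^2 - 9*h + 20) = (h - 4)*(h - 1)*(h - 5)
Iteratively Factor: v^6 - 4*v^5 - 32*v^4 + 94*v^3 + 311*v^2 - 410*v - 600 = (v + 1)*(v^5 - 5*v^4 - 27*v^3 + 121*v^2 + 190*v - 600) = (v - 5)*(v + 1)*(v^4 - 27*v^2 - 14*v + 120) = (v - 5)*(v + 1)*(v + 4)*(v^3 - 4*v^2 - 11*v + 30) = (v - 5)*(v + 1)*(v + 3)*(v + 4)*(v^2 - 7*v + 10) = (v - 5)^2*(v + 1)*(v + 3)*(v + 4)*(v - 2)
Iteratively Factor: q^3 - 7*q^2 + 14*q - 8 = (q - 2)*(q^2 - 5*q + 4) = (q - 2)*(q - 1)*(q - 4)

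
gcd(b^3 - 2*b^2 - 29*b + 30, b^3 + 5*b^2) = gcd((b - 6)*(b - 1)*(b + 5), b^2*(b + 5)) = b + 5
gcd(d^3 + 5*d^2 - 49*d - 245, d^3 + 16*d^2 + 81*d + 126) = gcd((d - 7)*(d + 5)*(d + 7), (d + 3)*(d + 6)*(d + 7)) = d + 7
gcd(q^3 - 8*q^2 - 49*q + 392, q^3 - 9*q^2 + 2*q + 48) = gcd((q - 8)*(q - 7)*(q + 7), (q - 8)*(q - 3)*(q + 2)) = q - 8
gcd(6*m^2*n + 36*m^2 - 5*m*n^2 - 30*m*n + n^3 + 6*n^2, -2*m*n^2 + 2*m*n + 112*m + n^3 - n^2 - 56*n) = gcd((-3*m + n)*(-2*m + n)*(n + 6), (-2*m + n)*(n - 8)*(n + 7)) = 2*m - n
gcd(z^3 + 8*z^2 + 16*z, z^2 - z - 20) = z + 4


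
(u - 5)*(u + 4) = u^2 - u - 20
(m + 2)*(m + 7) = m^2 + 9*m + 14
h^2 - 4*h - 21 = (h - 7)*(h + 3)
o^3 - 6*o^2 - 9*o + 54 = (o - 6)*(o - 3)*(o + 3)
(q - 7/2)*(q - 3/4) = q^2 - 17*q/4 + 21/8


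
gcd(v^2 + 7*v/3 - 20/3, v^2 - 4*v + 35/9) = v - 5/3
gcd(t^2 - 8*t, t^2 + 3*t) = t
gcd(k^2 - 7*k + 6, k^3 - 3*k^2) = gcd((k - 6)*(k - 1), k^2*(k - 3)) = 1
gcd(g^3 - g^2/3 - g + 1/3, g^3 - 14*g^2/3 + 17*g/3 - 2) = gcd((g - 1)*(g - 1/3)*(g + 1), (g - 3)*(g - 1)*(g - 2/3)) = g - 1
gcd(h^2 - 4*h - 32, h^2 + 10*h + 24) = h + 4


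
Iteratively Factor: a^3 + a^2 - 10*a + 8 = (a - 2)*(a^2 + 3*a - 4) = (a - 2)*(a - 1)*(a + 4)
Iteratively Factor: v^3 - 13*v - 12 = (v - 4)*(v^2 + 4*v + 3) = (v - 4)*(v + 1)*(v + 3)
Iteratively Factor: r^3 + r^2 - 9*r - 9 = (r - 3)*(r^2 + 4*r + 3) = (r - 3)*(r + 1)*(r + 3)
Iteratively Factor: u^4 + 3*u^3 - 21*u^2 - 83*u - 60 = (u + 3)*(u^3 - 21*u - 20) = (u + 3)*(u + 4)*(u^2 - 4*u - 5) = (u - 5)*(u + 3)*(u + 4)*(u + 1)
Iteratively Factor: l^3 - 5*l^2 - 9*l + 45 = (l - 5)*(l^2 - 9) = (l - 5)*(l + 3)*(l - 3)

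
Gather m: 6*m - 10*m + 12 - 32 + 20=-4*m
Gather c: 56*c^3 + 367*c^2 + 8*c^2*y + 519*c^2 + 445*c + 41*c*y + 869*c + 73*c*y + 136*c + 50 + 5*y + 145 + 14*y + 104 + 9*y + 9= 56*c^3 + c^2*(8*y + 886) + c*(114*y + 1450) + 28*y + 308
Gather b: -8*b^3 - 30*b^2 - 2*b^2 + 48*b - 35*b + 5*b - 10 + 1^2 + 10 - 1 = -8*b^3 - 32*b^2 + 18*b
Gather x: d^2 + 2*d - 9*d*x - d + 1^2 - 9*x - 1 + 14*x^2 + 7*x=d^2 + d + 14*x^2 + x*(-9*d - 2)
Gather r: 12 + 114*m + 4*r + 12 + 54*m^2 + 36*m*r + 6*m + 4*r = 54*m^2 + 120*m + r*(36*m + 8) + 24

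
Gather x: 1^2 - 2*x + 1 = 2 - 2*x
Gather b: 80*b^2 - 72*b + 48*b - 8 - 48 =80*b^2 - 24*b - 56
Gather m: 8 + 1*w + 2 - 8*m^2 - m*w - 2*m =-8*m^2 + m*(-w - 2) + w + 10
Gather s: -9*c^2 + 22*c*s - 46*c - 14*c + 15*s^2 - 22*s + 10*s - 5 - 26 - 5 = -9*c^2 - 60*c + 15*s^2 + s*(22*c - 12) - 36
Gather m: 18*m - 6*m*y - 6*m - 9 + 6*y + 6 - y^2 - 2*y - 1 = m*(12 - 6*y) - y^2 + 4*y - 4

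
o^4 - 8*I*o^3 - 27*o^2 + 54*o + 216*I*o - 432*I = (o - 3)^2*(o + 6)*(o - 8*I)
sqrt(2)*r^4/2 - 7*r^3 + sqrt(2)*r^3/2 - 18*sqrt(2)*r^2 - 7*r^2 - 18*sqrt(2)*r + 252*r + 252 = (r - 6)*(r + 6)*(r - 7*sqrt(2))*(sqrt(2)*r/2 + sqrt(2)/2)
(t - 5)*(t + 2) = t^2 - 3*t - 10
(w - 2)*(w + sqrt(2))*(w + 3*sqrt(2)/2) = w^3 - 2*w^2 + 5*sqrt(2)*w^2/2 - 5*sqrt(2)*w + 3*w - 6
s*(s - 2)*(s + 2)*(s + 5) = s^4 + 5*s^3 - 4*s^2 - 20*s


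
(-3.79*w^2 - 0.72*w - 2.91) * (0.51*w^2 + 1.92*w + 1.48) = -1.9329*w^4 - 7.644*w^3 - 8.4757*w^2 - 6.6528*w - 4.3068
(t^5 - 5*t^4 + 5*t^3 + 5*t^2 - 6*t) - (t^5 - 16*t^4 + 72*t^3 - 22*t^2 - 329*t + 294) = 11*t^4 - 67*t^3 + 27*t^2 + 323*t - 294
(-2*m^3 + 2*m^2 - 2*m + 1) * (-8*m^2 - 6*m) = 16*m^5 - 4*m^4 + 4*m^3 + 4*m^2 - 6*m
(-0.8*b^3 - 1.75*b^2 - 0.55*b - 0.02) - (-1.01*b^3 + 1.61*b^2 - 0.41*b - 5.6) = 0.21*b^3 - 3.36*b^2 - 0.14*b + 5.58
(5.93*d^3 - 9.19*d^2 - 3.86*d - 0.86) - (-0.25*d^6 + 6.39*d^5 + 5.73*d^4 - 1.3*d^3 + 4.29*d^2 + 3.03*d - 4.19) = 0.25*d^6 - 6.39*d^5 - 5.73*d^4 + 7.23*d^3 - 13.48*d^2 - 6.89*d + 3.33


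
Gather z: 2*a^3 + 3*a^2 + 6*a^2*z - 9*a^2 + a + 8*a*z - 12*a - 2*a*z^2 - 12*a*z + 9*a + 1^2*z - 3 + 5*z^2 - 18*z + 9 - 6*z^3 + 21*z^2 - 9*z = 2*a^3 - 6*a^2 - 2*a - 6*z^3 + z^2*(26 - 2*a) + z*(6*a^2 - 4*a - 26) + 6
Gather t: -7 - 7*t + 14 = 7 - 7*t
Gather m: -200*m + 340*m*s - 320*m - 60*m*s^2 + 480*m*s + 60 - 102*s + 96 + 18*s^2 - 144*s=m*(-60*s^2 + 820*s - 520) + 18*s^2 - 246*s + 156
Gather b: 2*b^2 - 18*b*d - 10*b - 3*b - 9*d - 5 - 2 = 2*b^2 + b*(-18*d - 13) - 9*d - 7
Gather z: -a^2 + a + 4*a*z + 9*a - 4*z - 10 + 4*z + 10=-a^2 + 4*a*z + 10*a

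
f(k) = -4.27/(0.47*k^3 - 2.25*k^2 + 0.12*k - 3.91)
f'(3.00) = -0.02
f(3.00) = 0.38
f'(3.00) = -0.02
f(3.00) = 0.38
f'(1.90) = -0.19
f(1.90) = 0.50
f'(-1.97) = 0.23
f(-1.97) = 0.26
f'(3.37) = 0.03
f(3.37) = 0.39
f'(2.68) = -0.07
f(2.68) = 0.40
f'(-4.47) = 0.02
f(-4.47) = 0.05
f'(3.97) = 0.21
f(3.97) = 0.45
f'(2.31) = -0.12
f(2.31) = 0.43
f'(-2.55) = 0.12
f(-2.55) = 0.16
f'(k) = -4.27*(-1.41*k^2 + 4.5*k - 0.12)/(0.47*k^3 - 2.25*k^2 + 0.12*k - 3.91)^2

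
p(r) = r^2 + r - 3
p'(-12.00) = -23.00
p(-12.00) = 129.00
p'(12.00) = 25.00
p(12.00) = 153.00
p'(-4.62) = -8.24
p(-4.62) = 13.72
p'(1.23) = 3.46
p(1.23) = -0.26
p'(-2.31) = -3.62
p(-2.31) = 0.03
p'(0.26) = 1.52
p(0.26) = -2.67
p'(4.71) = 10.42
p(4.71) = 23.89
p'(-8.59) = -16.18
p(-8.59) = 62.20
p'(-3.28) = -5.56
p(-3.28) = 4.48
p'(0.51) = 2.02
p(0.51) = -2.23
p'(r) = 2*r + 1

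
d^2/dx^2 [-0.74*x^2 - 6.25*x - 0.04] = -1.48000000000000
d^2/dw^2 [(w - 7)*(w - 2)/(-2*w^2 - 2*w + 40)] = 2*(5*w^3 - 51*w^2 + 249*w - 257)/(w^6 + 3*w^5 - 57*w^4 - 119*w^3 + 1140*w^2 + 1200*w - 8000)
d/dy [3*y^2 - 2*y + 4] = 6*y - 2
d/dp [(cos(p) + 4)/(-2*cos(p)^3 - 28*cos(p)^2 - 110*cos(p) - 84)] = -(227*cos(p)/2 + 13*cos(2*p) + cos(3*p)/2 + 191)*sin(p)/(2*(cos(p)^3 + 14*cos(p)^2 + 55*cos(p) + 42)^2)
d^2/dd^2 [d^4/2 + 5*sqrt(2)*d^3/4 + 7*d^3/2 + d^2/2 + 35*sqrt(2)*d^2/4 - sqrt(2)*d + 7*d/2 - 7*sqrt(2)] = 6*d^2 + 15*sqrt(2)*d/2 + 21*d + 1 + 35*sqrt(2)/2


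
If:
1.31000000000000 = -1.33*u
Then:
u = -0.98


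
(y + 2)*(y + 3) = y^2 + 5*y + 6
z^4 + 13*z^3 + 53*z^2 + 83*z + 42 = (z + 1)*(z + 2)*(z + 3)*(z + 7)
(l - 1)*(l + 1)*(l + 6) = l^3 + 6*l^2 - l - 6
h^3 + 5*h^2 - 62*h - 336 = (h - 8)*(h + 6)*(h + 7)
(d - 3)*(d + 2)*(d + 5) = d^3 + 4*d^2 - 11*d - 30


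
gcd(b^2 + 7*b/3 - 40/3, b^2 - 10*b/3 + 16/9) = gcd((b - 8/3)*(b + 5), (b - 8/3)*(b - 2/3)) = b - 8/3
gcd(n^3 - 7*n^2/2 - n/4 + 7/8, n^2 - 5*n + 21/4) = n - 7/2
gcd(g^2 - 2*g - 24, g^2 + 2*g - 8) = g + 4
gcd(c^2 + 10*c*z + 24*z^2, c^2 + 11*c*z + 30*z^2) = c + 6*z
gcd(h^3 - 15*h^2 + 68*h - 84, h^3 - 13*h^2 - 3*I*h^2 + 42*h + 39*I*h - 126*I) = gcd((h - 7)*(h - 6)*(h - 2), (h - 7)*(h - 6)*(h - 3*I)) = h^2 - 13*h + 42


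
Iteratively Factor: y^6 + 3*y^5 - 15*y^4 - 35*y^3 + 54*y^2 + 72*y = (y)*(y^5 + 3*y^4 - 15*y^3 - 35*y^2 + 54*y + 72) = y*(y - 3)*(y^4 + 6*y^3 + 3*y^2 - 26*y - 24) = y*(y - 3)*(y + 4)*(y^3 + 2*y^2 - 5*y - 6) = y*(y - 3)*(y - 2)*(y + 4)*(y^2 + 4*y + 3) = y*(y - 3)*(y - 2)*(y + 1)*(y + 4)*(y + 3)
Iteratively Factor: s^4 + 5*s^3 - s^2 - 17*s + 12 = (s + 4)*(s^3 + s^2 - 5*s + 3) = (s + 3)*(s + 4)*(s^2 - 2*s + 1) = (s - 1)*(s + 3)*(s + 4)*(s - 1)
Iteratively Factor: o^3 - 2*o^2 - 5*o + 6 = (o - 1)*(o^2 - o - 6) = (o - 1)*(o + 2)*(o - 3)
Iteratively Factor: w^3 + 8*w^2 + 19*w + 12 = (w + 3)*(w^2 + 5*w + 4) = (w + 3)*(w + 4)*(w + 1)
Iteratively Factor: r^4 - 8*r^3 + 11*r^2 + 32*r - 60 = (r + 2)*(r^3 - 10*r^2 + 31*r - 30) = (r - 3)*(r + 2)*(r^2 - 7*r + 10) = (r - 5)*(r - 3)*(r + 2)*(r - 2)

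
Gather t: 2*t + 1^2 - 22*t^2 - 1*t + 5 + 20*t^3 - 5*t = 20*t^3 - 22*t^2 - 4*t + 6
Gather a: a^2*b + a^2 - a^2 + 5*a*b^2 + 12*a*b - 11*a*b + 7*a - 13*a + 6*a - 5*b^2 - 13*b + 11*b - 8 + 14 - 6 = a^2*b + a*(5*b^2 + b) - 5*b^2 - 2*b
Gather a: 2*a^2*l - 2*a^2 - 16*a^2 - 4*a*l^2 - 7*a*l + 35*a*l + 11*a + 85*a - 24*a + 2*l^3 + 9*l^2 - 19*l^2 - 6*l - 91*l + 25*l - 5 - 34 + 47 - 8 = a^2*(2*l - 18) + a*(-4*l^2 + 28*l + 72) + 2*l^3 - 10*l^2 - 72*l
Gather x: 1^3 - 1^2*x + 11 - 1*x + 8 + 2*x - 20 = 0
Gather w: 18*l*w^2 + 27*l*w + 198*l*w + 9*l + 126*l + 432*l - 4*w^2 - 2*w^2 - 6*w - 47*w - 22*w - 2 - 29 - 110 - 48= 567*l + w^2*(18*l - 6) + w*(225*l - 75) - 189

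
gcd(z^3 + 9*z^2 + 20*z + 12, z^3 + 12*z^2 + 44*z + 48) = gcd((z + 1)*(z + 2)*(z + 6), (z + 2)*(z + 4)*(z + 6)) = z^2 + 8*z + 12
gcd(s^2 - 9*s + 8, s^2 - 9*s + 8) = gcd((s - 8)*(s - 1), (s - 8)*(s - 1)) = s^2 - 9*s + 8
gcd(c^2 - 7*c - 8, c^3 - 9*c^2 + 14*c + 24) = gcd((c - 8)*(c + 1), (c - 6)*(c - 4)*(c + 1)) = c + 1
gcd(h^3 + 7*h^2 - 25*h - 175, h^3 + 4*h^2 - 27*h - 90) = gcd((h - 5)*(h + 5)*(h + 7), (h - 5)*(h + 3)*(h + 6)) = h - 5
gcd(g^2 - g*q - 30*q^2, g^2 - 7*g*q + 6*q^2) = -g + 6*q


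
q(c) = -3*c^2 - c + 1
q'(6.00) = -37.00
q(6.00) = -113.00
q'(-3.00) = 17.00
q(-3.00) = -23.00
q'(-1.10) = 5.60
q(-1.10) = -1.53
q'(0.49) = -3.94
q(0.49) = -0.21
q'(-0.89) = 4.34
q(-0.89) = -0.49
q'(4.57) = -28.42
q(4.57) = -66.22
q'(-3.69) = 21.14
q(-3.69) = -36.16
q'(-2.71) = 15.26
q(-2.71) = -18.32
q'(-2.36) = 13.16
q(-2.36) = -13.35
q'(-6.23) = 36.38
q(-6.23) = -109.21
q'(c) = -6*c - 1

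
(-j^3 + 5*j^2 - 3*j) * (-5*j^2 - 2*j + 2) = 5*j^5 - 23*j^4 + 3*j^3 + 16*j^2 - 6*j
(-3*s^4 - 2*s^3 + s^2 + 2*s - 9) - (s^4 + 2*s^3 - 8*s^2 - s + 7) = -4*s^4 - 4*s^3 + 9*s^2 + 3*s - 16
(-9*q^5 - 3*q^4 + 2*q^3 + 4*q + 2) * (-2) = 18*q^5 + 6*q^4 - 4*q^3 - 8*q - 4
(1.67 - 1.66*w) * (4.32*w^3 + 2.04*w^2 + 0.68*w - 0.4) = -7.1712*w^4 + 3.828*w^3 + 2.278*w^2 + 1.7996*w - 0.668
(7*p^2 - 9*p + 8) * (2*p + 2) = 14*p^3 - 4*p^2 - 2*p + 16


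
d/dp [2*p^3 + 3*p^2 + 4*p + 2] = 6*p^2 + 6*p + 4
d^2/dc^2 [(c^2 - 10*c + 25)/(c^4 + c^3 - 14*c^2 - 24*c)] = 2*(3*c^8 - 57*c^7 + 185*c^6 + 909*c^5 - 3228*c^4 - 6536*c^3 + 12900*c^2 + 25200*c + 14400)/(c^3*(c^9 + 3*c^8 - 39*c^7 - 155*c^6 + 402*c^5 + 2532*c^4 + 1000*c^3 - 12384*c^2 - 24192*c - 13824))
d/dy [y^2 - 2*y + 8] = 2*y - 2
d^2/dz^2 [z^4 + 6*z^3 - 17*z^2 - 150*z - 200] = 12*z^2 + 36*z - 34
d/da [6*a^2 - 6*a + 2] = 12*a - 6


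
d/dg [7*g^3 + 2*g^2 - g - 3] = 21*g^2 + 4*g - 1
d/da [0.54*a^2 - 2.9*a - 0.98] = 1.08*a - 2.9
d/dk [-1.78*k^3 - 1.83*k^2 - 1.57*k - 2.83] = -5.34*k^2 - 3.66*k - 1.57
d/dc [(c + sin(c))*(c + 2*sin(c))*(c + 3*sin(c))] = 6*c^2*cos(c) + 3*c^2 + 12*c*sin(c) + 11*c*sin(2*c) + 18*sin(c)^2*cos(c) + 11*sin(c)^2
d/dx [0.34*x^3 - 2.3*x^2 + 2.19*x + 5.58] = 1.02*x^2 - 4.6*x + 2.19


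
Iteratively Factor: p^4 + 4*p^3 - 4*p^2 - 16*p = (p - 2)*(p^3 + 6*p^2 + 8*p) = (p - 2)*(p + 2)*(p^2 + 4*p) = (p - 2)*(p + 2)*(p + 4)*(p)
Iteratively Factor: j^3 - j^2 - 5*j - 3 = (j + 1)*(j^2 - 2*j - 3) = (j + 1)^2*(j - 3)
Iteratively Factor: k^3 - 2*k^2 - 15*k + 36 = (k + 4)*(k^2 - 6*k + 9) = (k - 3)*(k + 4)*(k - 3)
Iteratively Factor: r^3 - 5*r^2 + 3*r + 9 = (r - 3)*(r^2 - 2*r - 3) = (r - 3)*(r + 1)*(r - 3)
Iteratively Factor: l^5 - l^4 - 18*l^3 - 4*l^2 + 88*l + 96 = (l + 2)*(l^4 - 3*l^3 - 12*l^2 + 20*l + 48) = (l + 2)^2*(l^3 - 5*l^2 - 2*l + 24) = (l + 2)^3*(l^2 - 7*l + 12) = (l - 3)*(l + 2)^3*(l - 4)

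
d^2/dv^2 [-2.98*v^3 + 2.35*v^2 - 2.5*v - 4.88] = 4.7 - 17.88*v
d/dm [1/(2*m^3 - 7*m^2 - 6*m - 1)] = 2*(-3*m^2 + 7*m + 3)/(-2*m^3 + 7*m^2 + 6*m + 1)^2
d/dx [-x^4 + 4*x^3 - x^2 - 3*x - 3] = -4*x^3 + 12*x^2 - 2*x - 3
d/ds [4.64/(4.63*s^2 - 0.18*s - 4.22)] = (0.8352 - 42.9664*s)/(-4.63*s^2 + 0.18*s + 4.22)^2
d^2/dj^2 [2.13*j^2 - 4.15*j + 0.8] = 4.26000000000000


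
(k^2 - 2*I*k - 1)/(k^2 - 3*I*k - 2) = (k - I)/(k - 2*I)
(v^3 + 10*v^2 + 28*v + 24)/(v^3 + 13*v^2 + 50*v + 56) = (v^2 + 8*v + 12)/(v^2 + 11*v + 28)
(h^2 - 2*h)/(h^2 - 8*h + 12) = h/(h - 6)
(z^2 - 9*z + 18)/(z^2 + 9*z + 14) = (z^2 - 9*z + 18)/(z^2 + 9*z + 14)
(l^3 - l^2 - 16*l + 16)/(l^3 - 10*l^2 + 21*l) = (l^3 - l^2 - 16*l + 16)/(l*(l^2 - 10*l + 21))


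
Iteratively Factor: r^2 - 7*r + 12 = (r - 3)*(r - 4)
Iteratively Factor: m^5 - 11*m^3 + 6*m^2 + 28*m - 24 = (m + 2)*(m^4 - 2*m^3 - 7*m^2 + 20*m - 12) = (m - 1)*(m + 2)*(m^3 - m^2 - 8*m + 12) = (m - 1)*(m + 2)*(m + 3)*(m^2 - 4*m + 4) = (m - 2)*(m - 1)*(m + 2)*(m + 3)*(m - 2)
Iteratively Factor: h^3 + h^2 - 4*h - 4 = (h - 2)*(h^2 + 3*h + 2) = (h - 2)*(h + 2)*(h + 1)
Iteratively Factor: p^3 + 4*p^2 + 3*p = (p + 1)*(p^2 + 3*p) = p*(p + 1)*(p + 3)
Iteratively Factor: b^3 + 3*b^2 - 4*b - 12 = (b + 2)*(b^2 + b - 6) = (b + 2)*(b + 3)*(b - 2)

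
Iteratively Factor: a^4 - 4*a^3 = (a - 4)*(a^3) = a*(a - 4)*(a^2) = a^2*(a - 4)*(a)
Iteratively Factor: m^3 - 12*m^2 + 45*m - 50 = (m - 5)*(m^2 - 7*m + 10) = (m - 5)*(m - 2)*(m - 5)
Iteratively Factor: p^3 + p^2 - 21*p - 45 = (p + 3)*(p^2 - 2*p - 15) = (p - 5)*(p + 3)*(p + 3)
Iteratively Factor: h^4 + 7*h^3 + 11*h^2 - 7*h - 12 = (h + 4)*(h^3 + 3*h^2 - h - 3) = (h + 3)*(h + 4)*(h^2 - 1) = (h + 1)*(h + 3)*(h + 4)*(h - 1)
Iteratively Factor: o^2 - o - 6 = (o - 3)*(o + 2)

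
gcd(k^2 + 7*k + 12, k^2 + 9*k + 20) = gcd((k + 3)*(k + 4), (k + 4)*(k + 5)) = k + 4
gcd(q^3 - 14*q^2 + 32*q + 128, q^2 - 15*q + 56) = q - 8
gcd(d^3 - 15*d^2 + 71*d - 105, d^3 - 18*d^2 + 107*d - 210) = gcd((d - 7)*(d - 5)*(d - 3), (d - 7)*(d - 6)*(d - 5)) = d^2 - 12*d + 35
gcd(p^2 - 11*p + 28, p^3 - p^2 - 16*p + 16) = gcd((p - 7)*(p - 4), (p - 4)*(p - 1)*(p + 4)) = p - 4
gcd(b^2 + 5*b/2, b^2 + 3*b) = b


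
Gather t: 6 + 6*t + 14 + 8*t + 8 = 14*t + 28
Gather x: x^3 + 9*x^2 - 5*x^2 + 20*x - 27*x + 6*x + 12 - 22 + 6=x^3 + 4*x^2 - x - 4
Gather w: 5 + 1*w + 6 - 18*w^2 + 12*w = -18*w^2 + 13*w + 11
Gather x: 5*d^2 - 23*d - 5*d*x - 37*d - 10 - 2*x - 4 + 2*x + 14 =5*d^2 - 5*d*x - 60*d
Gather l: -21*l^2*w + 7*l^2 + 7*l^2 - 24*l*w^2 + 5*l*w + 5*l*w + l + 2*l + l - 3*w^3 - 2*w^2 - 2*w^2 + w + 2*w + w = l^2*(14 - 21*w) + l*(-24*w^2 + 10*w + 4) - 3*w^3 - 4*w^2 + 4*w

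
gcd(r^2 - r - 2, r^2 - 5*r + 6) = r - 2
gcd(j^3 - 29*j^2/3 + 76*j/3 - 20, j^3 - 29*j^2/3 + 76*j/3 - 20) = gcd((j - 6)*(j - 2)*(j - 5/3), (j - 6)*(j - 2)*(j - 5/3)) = j^3 - 29*j^2/3 + 76*j/3 - 20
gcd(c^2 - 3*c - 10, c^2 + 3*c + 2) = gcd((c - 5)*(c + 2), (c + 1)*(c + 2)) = c + 2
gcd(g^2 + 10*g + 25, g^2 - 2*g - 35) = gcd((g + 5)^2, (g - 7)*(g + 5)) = g + 5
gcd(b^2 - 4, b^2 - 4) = b^2 - 4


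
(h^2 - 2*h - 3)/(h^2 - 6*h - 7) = (h - 3)/(h - 7)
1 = 1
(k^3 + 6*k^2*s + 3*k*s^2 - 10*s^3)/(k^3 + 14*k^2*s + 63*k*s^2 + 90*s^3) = (k^2 + k*s - 2*s^2)/(k^2 + 9*k*s + 18*s^2)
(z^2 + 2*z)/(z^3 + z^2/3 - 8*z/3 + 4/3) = 3*z/(3*z^2 - 5*z + 2)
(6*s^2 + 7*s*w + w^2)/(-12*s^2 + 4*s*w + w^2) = (-s - w)/(2*s - w)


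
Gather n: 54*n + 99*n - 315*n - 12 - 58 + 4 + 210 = 144 - 162*n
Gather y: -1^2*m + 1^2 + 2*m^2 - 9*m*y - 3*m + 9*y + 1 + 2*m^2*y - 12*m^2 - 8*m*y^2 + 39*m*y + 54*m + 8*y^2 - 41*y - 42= -10*m^2 + 50*m + y^2*(8 - 8*m) + y*(2*m^2 + 30*m - 32) - 40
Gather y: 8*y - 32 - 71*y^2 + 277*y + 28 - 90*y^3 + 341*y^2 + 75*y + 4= -90*y^3 + 270*y^2 + 360*y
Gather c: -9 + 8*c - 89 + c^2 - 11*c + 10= c^2 - 3*c - 88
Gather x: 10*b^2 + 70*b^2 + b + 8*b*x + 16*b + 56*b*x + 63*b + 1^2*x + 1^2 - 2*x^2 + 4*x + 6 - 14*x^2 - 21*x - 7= 80*b^2 + 80*b - 16*x^2 + x*(64*b - 16)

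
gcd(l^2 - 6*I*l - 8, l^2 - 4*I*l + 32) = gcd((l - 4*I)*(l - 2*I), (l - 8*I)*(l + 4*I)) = 1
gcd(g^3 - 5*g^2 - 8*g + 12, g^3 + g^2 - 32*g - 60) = g^2 - 4*g - 12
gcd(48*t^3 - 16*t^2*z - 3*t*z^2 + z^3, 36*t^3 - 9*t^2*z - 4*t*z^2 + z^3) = 12*t^2 - 7*t*z + z^2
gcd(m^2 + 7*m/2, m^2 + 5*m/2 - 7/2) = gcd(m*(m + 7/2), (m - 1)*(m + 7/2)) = m + 7/2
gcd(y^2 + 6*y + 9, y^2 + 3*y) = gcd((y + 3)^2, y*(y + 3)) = y + 3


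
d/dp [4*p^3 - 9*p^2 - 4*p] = 12*p^2 - 18*p - 4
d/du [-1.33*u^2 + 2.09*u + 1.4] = 2.09 - 2.66*u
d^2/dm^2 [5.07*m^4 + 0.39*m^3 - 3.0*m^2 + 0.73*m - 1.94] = 60.84*m^2 + 2.34*m - 6.0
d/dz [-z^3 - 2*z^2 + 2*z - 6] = -3*z^2 - 4*z + 2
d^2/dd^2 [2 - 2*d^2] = -4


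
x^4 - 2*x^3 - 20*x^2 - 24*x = x*(x - 6)*(x + 2)^2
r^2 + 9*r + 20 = (r + 4)*(r + 5)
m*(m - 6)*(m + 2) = m^3 - 4*m^2 - 12*m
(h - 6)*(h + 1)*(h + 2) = h^3 - 3*h^2 - 16*h - 12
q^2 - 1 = (q - 1)*(q + 1)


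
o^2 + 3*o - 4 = (o - 1)*(o + 4)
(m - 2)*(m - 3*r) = m^2 - 3*m*r - 2*m + 6*r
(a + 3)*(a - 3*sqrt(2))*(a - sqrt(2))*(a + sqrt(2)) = a^4 - 3*sqrt(2)*a^3 + 3*a^3 - 9*sqrt(2)*a^2 - 2*a^2 - 6*a + 6*sqrt(2)*a + 18*sqrt(2)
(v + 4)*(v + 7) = v^2 + 11*v + 28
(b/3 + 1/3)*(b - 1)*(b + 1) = b^3/3 + b^2/3 - b/3 - 1/3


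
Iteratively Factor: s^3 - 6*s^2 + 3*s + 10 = (s - 2)*(s^2 - 4*s - 5) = (s - 5)*(s - 2)*(s + 1)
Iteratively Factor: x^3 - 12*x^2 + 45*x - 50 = (x - 5)*(x^2 - 7*x + 10) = (x - 5)^2*(x - 2)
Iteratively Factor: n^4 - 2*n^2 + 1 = (n - 1)*(n^3 + n^2 - n - 1) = (n - 1)^2*(n^2 + 2*n + 1) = (n - 1)^2*(n + 1)*(n + 1)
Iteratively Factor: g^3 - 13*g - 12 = (g - 4)*(g^2 + 4*g + 3) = (g - 4)*(g + 3)*(g + 1)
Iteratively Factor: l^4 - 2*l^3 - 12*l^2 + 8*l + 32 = (l - 4)*(l^3 + 2*l^2 - 4*l - 8) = (l - 4)*(l - 2)*(l^2 + 4*l + 4) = (l - 4)*(l - 2)*(l + 2)*(l + 2)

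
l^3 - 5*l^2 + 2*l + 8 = (l - 4)*(l - 2)*(l + 1)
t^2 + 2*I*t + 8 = (t - 2*I)*(t + 4*I)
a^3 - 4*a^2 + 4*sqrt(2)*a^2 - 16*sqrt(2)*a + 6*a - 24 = (a - 4)*(a + sqrt(2))*(a + 3*sqrt(2))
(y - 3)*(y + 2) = y^2 - y - 6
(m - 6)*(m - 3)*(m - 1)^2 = m^4 - 11*m^3 + 37*m^2 - 45*m + 18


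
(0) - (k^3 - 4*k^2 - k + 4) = -k^3 + 4*k^2 + k - 4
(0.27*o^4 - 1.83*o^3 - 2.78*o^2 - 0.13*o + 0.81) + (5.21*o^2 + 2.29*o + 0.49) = 0.27*o^4 - 1.83*o^3 + 2.43*o^2 + 2.16*o + 1.3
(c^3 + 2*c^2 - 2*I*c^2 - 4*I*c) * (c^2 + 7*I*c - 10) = c^5 + 2*c^4 + 5*I*c^4 + 4*c^3 + 10*I*c^3 + 8*c^2 + 20*I*c^2 + 40*I*c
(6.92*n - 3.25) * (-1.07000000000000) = 3.4775 - 7.4044*n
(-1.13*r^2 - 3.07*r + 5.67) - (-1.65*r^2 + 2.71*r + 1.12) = 0.52*r^2 - 5.78*r + 4.55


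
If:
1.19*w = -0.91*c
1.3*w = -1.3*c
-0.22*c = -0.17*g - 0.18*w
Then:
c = 0.00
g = 0.00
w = 0.00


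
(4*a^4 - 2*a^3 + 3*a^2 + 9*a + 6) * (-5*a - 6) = -20*a^5 - 14*a^4 - 3*a^3 - 63*a^2 - 84*a - 36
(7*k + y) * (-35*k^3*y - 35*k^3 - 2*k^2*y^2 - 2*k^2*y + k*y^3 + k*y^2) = -245*k^4*y - 245*k^4 - 49*k^3*y^2 - 49*k^3*y + 5*k^2*y^3 + 5*k^2*y^2 + k*y^4 + k*y^3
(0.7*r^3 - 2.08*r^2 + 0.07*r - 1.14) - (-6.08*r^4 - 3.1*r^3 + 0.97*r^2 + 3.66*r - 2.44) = 6.08*r^4 + 3.8*r^3 - 3.05*r^2 - 3.59*r + 1.3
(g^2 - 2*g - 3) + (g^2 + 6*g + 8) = 2*g^2 + 4*g + 5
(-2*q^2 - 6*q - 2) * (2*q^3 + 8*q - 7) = -4*q^5 - 12*q^4 - 20*q^3 - 34*q^2 + 26*q + 14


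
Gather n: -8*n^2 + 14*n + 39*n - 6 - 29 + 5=-8*n^2 + 53*n - 30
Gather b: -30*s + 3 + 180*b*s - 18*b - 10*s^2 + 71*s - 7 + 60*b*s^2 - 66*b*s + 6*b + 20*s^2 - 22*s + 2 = b*(60*s^2 + 114*s - 12) + 10*s^2 + 19*s - 2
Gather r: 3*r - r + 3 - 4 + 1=2*r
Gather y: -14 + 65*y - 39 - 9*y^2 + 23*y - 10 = -9*y^2 + 88*y - 63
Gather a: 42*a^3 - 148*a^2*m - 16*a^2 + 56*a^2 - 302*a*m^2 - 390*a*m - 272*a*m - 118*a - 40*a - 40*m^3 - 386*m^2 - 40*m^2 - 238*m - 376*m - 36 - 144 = 42*a^3 + a^2*(40 - 148*m) + a*(-302*m^2 - 662*m - 158) - 40*m^3 - 426*m^2 - 614*m - 180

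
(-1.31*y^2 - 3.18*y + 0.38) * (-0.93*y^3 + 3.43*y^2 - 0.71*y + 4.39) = 1.2183*y^5 - 1.5359*y^4 - 10.3307*y^3 - 2.1897*y^2 - 14.23*y + 1.6682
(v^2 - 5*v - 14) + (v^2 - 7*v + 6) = 2*v^2 - 12*v - 8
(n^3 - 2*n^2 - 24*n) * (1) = n^3 - 2*n^2 - 24*n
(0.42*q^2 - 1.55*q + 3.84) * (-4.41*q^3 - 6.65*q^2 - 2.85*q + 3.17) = -1.8522*q^5 + 4.0425*q^4 - 7.8239*q^3 - 19.7871*q^2 - 15.8575*q + 12.1728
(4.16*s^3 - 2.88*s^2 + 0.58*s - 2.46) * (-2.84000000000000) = -11.8144*s^3 + 8.1792*s^2 - 1.6472*s + 6.9864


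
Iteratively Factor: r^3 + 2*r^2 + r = (r + 1)*(r^2 + r) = r*(r + 1)*(r + 1)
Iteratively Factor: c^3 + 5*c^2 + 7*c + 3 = (c + 3)*(c^2 + 2*c + 1) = (c + 1)*(c + 3)*(c + 1)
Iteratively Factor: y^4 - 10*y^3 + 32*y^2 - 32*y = (y)*(y^3 - 10*y^2 + 32*y - 32) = y*(y - 2)*(y^2 - 8*y + 16) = y*(y - 4)*(y - 2)*(y - 4)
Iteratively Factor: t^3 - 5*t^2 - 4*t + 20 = (t + 2)*(t^2 - 7*t + 10) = (t - 2)*(t + 2)*(t - 5)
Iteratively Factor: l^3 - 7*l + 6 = (l - 2)*(l^2 + 2*l - 3) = (l - 2)*(l + 3)*(l - 1)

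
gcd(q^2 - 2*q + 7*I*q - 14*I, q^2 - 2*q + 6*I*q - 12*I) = q - 2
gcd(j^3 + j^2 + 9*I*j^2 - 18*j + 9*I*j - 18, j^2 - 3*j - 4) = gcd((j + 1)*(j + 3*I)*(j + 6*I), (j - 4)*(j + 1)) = j + 1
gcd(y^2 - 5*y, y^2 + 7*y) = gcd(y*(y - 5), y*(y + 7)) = y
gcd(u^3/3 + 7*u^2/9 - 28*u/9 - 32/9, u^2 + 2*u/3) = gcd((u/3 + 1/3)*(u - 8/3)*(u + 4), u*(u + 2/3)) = 1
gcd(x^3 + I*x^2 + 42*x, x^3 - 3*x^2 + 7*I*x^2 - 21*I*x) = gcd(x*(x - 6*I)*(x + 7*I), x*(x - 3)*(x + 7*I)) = x^2 + 7*I*x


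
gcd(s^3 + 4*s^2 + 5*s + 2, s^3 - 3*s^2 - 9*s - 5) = s^2 + 2*s + 1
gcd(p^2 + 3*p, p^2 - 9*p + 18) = 1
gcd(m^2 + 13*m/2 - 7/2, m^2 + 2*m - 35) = m + 7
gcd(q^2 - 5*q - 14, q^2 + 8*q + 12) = q + 2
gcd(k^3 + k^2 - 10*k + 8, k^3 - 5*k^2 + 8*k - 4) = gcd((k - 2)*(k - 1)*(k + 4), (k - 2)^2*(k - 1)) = k^2 - 3*k + 2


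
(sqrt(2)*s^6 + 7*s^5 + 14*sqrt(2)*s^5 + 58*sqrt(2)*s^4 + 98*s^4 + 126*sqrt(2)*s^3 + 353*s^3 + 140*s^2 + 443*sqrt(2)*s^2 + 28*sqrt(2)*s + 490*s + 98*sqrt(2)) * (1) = sqrt(2)*s^6 + 7*s^5 + 14*sqrt(2)*s^5 + 58*sqrt(2)*s^4 + 98*s^4 + 126*sqrt(2)*s^3 + 353*s^3 + 140*s^2 + 443*sqrt(2)*s^2 + 28*sqrt(2)*s + 490*s + 98*sqrt(2)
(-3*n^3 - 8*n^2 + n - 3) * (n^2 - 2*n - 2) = -3*n^5 - 2*n^4 + 23*n^3 + 11*n^2 + 4*n + 6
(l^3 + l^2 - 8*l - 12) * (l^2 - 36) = l^5 + l^4 - 44*l^3 - 48*l^2 + 288*l + 432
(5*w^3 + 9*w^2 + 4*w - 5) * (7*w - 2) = 35*w^4 + 53*w^3 + 10*w^2 - 43*w + 10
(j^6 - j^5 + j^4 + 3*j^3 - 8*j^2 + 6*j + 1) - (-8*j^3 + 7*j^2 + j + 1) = j^6 - j^5 + j^4 + 11*j^3 - 15*j^2 + 5*j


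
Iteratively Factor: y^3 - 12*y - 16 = (y + 2)*(y^2 - 2*y - 8) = (y + 2)^2*(y - 4)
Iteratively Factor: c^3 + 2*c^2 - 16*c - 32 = (c - 4)*(c^2 + 6*c + 8) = (c - 4)*(c + 4)*(c + 2)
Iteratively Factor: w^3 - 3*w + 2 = (w - 1)*(w^2 + w - 2) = (w - 1)*(w + 2)*(w - 1)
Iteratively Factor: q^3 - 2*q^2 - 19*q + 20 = (q + 4)*(q^2 - 6*q + 5) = (q - 5)*(q + 4)*(q - 1)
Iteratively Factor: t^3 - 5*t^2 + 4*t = (t)*(t^2 - 5*t + 4) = t*(t - 1)*(t - 4)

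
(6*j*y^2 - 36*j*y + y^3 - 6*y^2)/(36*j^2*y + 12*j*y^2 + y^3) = (y - 6)/(6*j + y)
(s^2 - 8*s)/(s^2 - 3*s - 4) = s*(8 - s)/(-s^2 + 3*s + 4)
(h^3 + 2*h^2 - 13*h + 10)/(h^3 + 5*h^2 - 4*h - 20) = (h - 1)/(h + 2)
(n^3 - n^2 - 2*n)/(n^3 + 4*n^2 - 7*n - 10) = n/(n + 5)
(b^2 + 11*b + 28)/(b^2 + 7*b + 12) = (b + 7)/(b + 3)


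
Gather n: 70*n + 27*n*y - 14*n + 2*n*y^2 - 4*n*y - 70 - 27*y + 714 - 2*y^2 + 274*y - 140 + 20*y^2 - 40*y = n*(2*y^2 + 23*y + 56) + 18*y^2 + 207*y + 504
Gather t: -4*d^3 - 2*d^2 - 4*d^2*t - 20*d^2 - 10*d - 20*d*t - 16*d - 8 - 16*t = -4*d^3 - 22*d^2 - 26*d + t*(-4*d^2 - 20*d - 16) - 8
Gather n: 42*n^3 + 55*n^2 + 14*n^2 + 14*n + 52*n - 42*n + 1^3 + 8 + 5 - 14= 42*n^3 + 69*n^2 + 24*n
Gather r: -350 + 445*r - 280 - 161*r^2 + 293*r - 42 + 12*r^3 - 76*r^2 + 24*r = 12*r^3 - 237*r^2 + 762*r - 672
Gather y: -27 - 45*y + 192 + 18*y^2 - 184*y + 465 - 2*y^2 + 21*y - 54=16*y^2 - 208*y + 576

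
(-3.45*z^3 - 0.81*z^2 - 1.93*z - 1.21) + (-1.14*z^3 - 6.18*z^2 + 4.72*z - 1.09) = -4.59*z^3 - 6.99*z^2 + 2.79*z - 2.3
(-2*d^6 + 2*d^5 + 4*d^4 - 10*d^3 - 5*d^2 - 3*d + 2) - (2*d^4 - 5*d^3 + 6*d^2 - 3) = -2*d^6 + 2*d^5 + 2*d^4 - 5*d^3 - 11*d^2 - 3*d + 5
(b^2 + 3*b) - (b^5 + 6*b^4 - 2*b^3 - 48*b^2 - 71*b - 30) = -b^5 - 6*b^4 + 2*b^3 + 49*b^2 + 74*b + 30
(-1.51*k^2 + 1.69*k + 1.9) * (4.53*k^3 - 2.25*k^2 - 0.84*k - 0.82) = -6.8403*k^5 + 11.0532*k^4 + 6.0729*k^3 - 4.4564*k^2 - 2.9818*k - 1.558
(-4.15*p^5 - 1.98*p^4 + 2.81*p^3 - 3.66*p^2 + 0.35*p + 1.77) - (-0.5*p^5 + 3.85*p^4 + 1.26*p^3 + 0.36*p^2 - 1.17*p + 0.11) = -3.65*p^5 - 5.83*p^4 + 1.55*p^3 - 4.02*p^2 + 1.52*p + 1.66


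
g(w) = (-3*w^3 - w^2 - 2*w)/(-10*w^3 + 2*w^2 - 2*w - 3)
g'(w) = (-9*w^2 - 2*w - 2)/(-10*w^3 + 2*w^2 - 2*w - 3) + (30*w^2 - 4*w + 2)*(-3*w^3 - w^2 - 2*w)/(-10*w^3 + 2*w^2 - 2*w - 3)^2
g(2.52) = 0.38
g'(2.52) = -0.04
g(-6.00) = 0.28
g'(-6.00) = -0.00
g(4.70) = 0.34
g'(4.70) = -0.01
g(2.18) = 0.40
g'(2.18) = -0.05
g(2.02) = 0.40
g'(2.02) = -0.05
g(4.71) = 0.34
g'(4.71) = -0.01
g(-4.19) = 0.27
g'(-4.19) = -0.00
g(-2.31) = 0.27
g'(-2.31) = 0.00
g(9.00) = 0.32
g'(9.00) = 0.00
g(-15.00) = 0.29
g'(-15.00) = 0.00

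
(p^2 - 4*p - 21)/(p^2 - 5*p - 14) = (p + 3)/(p + 2)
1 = 1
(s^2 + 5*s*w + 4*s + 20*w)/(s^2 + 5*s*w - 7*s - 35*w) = (s + 4)/(s - 7)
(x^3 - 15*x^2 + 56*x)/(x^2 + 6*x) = (x^2 - 15*x + 56)/(x + 6)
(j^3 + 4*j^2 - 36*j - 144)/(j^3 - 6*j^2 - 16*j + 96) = (j + 6)/(j - 4)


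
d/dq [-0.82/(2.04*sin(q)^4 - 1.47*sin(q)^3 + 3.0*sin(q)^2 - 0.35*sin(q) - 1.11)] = (6.6912*sin(q)^3 - 3.6162*sin(q)^2 + 4.92*sin(q) - 0.287)*cos(q)/(-2.04*sin(q)^4 + 1.47*sin(q)^3 - 3.0*sin(q)^2 + 0.35*sin(q) + 1.11)^2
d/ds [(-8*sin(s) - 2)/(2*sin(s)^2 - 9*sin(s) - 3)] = 2*(8*sin(s)^2 + 4*sin(s) + 3)*cos(s)/(2*sin(s)^2 - 9*sin(s) - 3)^2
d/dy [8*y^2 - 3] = 16*y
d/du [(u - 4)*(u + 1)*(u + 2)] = 3*u^2 - 2*u - 10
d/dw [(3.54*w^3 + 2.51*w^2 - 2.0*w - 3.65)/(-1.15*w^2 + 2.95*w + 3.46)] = (-4.071*w^4 + 20.886*w^3 + 41.8497*w^2 + 8.9742*w + 3.8475)/(1.3225*w^4 - 6.785*w^3 + 0.744500000000001*w^2 + 20.414*w + 11.9716)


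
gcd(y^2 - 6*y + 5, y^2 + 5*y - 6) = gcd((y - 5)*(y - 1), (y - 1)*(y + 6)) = y - 1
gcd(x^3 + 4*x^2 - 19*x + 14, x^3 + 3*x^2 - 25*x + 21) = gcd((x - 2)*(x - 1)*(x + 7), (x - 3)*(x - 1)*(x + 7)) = x^2 + 6*x - 7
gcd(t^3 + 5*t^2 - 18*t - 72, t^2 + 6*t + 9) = t + 3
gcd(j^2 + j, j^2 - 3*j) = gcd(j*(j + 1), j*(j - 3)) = j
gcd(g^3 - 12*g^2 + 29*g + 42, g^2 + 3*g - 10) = 1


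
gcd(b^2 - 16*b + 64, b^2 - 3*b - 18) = 1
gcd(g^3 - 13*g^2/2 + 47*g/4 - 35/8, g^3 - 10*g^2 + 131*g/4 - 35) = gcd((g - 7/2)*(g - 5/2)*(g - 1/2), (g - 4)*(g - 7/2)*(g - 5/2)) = g^2 - 6*g + 35/4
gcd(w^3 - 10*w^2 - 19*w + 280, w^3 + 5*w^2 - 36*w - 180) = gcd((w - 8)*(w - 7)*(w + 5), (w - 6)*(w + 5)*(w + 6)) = w + 5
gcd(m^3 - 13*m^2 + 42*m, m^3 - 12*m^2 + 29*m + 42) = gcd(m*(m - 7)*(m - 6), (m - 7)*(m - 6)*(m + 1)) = m^2 - 13*m + 42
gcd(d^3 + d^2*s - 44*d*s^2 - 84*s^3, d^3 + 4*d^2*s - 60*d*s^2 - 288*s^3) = d + 6*s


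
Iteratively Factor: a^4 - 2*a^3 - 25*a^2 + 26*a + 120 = (a - 3)*(a^3 + a^2 - 22*a - 40) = (a - 3)*(a + 2)*(a^2 - a - 20) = (a - 5)*(a - 3)*(a + 2)*(a + 4)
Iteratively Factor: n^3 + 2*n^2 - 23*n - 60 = (n + 4)*(n^2 - 2*n - 15) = (n + 3)*(n + 4)*(n - 5)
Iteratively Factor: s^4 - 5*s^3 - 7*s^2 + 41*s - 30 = (s - 1)*(s^3 - 4*s^2 - 11*s + 30) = (s - 1)*(s + 3)*(s^2 - 7*s + 10) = (s - 5)*(s - 1)*(s + 3)*(s - 2)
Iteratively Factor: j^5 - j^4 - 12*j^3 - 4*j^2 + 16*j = (j + 2)*(j^4 - 3*j^3 - 6*j^2 + 8*j) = (j + 2)^2*(j^3 - 5*j^2 + 4*j) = (j - 1)*(j + 2)^2*(j^2 - 4*j) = j*(j - 1)*(j + 2)^2*(j - 4)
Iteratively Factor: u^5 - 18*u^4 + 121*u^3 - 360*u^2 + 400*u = (u - 5)*(u^4 - 13*u^3 + 56*u^2 - 80*u) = (u - 5)*(u - 4)*(u^3 - 9*u^2 + 20*u) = u*(u - 5)*(u - 4)*(u^2 - 9*u + 20) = u*(u - 5)^2*(u - 4)*(u - 4)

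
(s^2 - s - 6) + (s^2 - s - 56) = 2*s^2 - 2*s - 62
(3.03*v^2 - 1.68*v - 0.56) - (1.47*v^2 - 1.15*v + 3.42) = 1.56*v^2 - 0.53*v - 3.98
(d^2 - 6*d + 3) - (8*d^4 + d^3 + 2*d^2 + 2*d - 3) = -8*d^4 - d^3 - d^2 - 8*d + 6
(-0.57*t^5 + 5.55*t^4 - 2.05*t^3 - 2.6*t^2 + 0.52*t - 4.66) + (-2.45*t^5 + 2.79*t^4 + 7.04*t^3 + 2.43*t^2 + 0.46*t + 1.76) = -3.02*t^5 + 8.34*t^4 + 4.99*t^3 - 0.17*t^2 + 0.98*t - 2.9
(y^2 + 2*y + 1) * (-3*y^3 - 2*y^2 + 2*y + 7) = -3*y^5 - 8*y^4 - 5*y^3 + 9*y^2 + 16*y + 7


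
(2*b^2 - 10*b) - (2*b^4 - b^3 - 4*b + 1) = -2*b^4 + b^3 + 2*b^2 - 6*b - 1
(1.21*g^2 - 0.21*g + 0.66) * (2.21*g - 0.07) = 2.6741*g^3 - 0.5488*g^2 + 1.4733*g - 0.0462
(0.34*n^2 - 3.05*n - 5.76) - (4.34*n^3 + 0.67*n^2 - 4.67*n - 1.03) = -4.34*n^3 - 0.33*n^2 + 1.62*n - 4.73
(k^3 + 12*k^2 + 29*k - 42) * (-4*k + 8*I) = -4*k^4 - 48*k^3 + 8*I*k^3 - 116*k^2 + 96*I*k^2 + 168*k + 232*I*k - 336*I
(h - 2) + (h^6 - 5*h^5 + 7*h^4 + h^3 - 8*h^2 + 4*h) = h^6 - 5*h^5 + 7*h^4 + h^3 - 8*h^2 + 5*h - 2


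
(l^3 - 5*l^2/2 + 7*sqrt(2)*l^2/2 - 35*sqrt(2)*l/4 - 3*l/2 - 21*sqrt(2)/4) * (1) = l^3 - 5*l^2/2 + 7*sqrt(2)*l^2/2 - 35*sqrt(2)*l/4 - 3*l/2 - 21*sqrt(2)/4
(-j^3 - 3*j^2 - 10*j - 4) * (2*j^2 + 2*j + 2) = -2*j^5 - 8*j^4 - 28*j^3 - 34*j^2 - 28*j - 8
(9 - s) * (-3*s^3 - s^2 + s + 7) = 3*s^4 - 26*s^3 - 10*s^2 + 2*s + 63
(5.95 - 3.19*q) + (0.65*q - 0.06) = 5.89 - 2.54*q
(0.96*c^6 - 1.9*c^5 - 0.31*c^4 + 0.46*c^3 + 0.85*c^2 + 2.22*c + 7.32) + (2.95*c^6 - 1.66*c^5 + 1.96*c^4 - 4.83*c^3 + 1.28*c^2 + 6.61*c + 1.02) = 3.91*c^6 - 3.56*c^5 + 1.65*c^4 - 4.37*c^3 + 2.13*c^2 + 8.83*c + 8.34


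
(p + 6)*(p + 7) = p^2 + 13*p + 42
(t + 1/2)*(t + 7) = t^2 + 15*t/2 + 7/2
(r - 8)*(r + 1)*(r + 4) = r^3 - 3*r^2 - 36*r - 32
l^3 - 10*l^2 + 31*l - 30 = (l - 5)*(l - 3)*(l - 2)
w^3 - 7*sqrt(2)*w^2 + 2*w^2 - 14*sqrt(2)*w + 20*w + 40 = (w + 2)*(w - 5*sqrt(2))*(w - 2*sqrt(2))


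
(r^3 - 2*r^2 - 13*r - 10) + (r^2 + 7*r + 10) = r^3 - r^2 - 6*r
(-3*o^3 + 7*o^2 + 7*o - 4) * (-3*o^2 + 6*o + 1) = 9*o^5 - 39*o^4 + 18*o^3 + 61*o^2 - 17*o - 4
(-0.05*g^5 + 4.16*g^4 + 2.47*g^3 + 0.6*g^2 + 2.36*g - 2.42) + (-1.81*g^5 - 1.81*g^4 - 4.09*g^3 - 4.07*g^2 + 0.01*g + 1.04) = -1.86*g^5 + 2.35*g^4 - 1.62*g^3 - 3.47*g^2 + 2.37*g - 1.38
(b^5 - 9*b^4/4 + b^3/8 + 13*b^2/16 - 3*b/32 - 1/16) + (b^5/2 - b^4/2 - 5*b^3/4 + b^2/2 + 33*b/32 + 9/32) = 3*b^5/2 - 11*b^4/4 - 9*b^3/8 + 21*b^2/16 + 15*b/16 + 7/32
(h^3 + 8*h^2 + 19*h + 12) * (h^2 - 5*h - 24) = h^5 + 3*h^4 - 45*h^3 - 275*h^2 - 516*h - 288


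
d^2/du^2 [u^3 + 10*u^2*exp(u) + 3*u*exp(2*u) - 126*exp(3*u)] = 10*u^2*exp(u) + 12*u*exp(2*u) + 40*u*exp(u) + 6*u - 1134*exp(3*u) + 12*exp(2*u) + 20*exp(u)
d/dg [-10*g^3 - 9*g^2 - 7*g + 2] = -30*g^2 - 18*g - 7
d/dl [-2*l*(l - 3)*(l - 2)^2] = -8*l^3 + 42*l^2 - 64*l + 24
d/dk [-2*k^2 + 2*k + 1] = 2 - 4*k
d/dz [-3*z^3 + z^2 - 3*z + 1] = -9*z^2 + 2*z - 3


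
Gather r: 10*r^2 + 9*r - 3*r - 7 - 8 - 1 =10*r^2 + 6*r - 16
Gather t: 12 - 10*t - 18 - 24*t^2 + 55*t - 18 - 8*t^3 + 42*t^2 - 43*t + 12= -8*t^3 + 18*t^2 + 2*t - 12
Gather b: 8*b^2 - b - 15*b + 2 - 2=8*b^2 - 16*b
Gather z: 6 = 6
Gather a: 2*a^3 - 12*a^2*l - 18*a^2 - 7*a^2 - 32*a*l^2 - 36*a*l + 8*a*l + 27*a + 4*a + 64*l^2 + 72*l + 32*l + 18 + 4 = 2*a^3 + a^2*(-12*l - 25) + a*(-32*l^2 - 28*l + 31) + 64*l^2 + 104*l + 22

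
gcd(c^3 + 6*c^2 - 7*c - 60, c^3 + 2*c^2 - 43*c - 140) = c^2 + 9*c + 20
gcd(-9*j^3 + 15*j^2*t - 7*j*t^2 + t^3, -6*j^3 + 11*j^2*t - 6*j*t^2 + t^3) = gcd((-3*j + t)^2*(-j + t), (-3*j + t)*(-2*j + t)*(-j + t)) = 3*j^2 - 4*j*t + t^2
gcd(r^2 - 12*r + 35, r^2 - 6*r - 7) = r - 7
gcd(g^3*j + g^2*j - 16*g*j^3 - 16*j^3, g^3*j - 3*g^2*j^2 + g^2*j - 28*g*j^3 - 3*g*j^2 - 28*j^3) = g^2*j + 4*g*j^2 + g*j + 4*j^2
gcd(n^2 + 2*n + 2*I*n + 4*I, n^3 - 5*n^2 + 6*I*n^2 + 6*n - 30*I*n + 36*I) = 1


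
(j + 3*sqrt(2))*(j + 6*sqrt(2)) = j^2 + 9*sqrt(2)*j + 36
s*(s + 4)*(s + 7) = s^3 + 11*s^2 + 28*s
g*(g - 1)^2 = g^3 - 2*g^2 + g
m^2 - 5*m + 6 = (m - 3)*(m - 2)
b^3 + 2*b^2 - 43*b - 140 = (b - 7)*(b + 4)*(b + 5)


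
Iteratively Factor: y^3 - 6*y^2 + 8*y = (y)*(y^2 - 6*y + 8) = y*(y - 4)*(y - 2)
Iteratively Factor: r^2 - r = (r)*(r - 1)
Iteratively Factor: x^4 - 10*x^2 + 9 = (x - 1)*(x^3 + x^2 - 9*x - 9) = (x - 1)*(x + 1)*(x^2 - 9) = (x - 1)*(x + 1)*(x + 3)*(x - 3)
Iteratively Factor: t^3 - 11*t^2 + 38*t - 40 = (t - 2)*(t^2 - 9*t + 20) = (t - 4)*(t - 2)*(t - 5)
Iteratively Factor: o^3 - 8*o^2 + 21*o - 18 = (o - 2)*(o^2 - 6*o + 9) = (o - 3)*(o - 2)*(o - 3)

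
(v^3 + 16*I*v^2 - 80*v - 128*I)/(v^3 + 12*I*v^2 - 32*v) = (v + 4*I)/v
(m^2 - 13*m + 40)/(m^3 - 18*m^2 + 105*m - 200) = 1/(m - 5)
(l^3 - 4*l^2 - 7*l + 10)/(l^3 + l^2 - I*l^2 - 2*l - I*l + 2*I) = (l - 5)/(l - I)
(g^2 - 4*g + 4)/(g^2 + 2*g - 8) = (g - 2)/(g + 4)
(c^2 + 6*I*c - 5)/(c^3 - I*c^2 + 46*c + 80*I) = (c + I)/(c^2 - 6*I*c + 16)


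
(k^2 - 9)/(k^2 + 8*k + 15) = (k - 3)/(k + 5)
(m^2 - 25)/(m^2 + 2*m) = (m^2 - 25)/(m*(m + 2))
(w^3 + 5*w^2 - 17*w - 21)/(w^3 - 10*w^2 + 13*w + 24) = (w + 7)/(w - 8)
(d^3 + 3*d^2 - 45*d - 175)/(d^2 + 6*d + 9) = (d^3 + 3*d^2 - 45*d - 175)/(d^2 + 6*d + 9)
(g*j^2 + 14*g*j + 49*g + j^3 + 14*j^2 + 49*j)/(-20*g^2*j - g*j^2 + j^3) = (-g*j^2 - 14*g*j - 49*g - j^3 - 14*j^2 - 49*j)/(j*(20*g^2 + g*j - j^2))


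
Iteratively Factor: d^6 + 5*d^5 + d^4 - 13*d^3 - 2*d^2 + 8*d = (d + 2)*(d^5 + 3*d^4 - 5*d^3 - 3*d^2 + 4*d) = d*(d + 2)*(d^4 + 3*d^3 - 5*d^2 - 3*d + 4) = d*(d + 2)*(d + 4)*(d^3 - d^2 - d + 1) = d*(d - 1)*(d + 2)*(d + 4)*(d^2 - 1) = d*(d - 1)^2*(d + 2)*(d + 4)*(d + 1)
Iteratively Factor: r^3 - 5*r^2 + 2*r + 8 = (r - 2)*(r^2 - 3*r - 4) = (r - 4)*(r - 2)*(r + 1)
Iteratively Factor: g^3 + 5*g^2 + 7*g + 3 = (g + 1)*(g^2 + 4*g + 3) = (g + 1)^2*(g + 3)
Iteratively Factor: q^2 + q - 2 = (q + 2)*(q - 1)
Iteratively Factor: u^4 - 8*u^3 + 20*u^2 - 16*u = (u)*(u^3 - 8*u^2 + 20*u - 16) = u*(u - 2)*(u^2 - 6*u + 8) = u*(u - 4)*(u - 2)*(u - 2)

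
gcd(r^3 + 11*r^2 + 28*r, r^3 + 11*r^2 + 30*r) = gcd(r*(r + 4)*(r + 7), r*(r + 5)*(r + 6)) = r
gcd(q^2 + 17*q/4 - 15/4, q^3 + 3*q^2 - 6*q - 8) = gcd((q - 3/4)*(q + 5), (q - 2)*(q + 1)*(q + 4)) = 1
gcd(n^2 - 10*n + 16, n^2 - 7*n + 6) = 1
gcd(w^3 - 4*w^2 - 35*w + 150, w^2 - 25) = w - 5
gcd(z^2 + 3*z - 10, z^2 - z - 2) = z - 2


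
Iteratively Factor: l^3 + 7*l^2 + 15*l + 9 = (l + 1)*(l^2 + 6*l + 9) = (l + 1)*(l + 3)*(l + 3)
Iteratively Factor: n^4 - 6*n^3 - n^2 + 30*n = (n + 2)*(n^3 - 8*n^2 + 15*n) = (n - 3)*(n + 2)*(n^2 - 5*n) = (n - 5)*(n - 3)*(n + 2)*(n)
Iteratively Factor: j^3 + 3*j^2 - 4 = (j - 1)*(j^2 + 4*j + 4) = (j - 1)*(j + 2)*(j + 2)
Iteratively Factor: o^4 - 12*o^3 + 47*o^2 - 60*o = (o - 3)*(o^3 - 9*o^2 + 20*o) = (o - 5)*(o - 3)*(o^2 - 4*o) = o*(o - 5)*(o - 3)*(o - 4)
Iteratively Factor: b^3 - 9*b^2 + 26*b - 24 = (b - 4)*(b^2 - 5*b + 6) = (b - 4)*(b - 2)*(b - 3)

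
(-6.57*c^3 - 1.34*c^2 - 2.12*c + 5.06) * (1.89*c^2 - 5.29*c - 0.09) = -12.4173*c^5 + 32.2227*c^4 + 3.6731*c^3 + 20.8988*c^2 - 26.5766*c - 0.4554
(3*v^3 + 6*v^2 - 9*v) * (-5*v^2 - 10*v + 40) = -15*v^5 - 60*v^4 + 105*v^3 + 330*v^2 - 360*v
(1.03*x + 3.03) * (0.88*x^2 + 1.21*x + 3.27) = 0.9064*x^3 + 3.9127*x^2 + 7.0344*x + 9.9081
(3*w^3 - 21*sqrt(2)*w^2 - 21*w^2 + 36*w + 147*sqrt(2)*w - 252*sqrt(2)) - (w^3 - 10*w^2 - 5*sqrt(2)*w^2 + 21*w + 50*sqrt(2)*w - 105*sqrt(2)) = 2*w^3 - 16*sqrt(2)*w^2 - 11*w^2 + 15*w + 97*sqrt(2)*w - 147*sqrt(2)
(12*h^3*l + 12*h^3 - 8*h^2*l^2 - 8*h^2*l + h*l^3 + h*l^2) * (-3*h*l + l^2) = -36*h^4*l^2 - 36*h^4*l + 36*h^3*l^3 + 36*h^3*l^2 - 11*h^2*l^4 - 11*h^2*l^3 + h*l^5 + h*l^4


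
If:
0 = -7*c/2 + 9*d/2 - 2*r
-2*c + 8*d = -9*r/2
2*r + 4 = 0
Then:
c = 145/38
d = 79/38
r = -2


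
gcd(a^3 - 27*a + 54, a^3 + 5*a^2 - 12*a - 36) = a^2 + 3*a - 18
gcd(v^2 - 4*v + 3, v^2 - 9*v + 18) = v - 3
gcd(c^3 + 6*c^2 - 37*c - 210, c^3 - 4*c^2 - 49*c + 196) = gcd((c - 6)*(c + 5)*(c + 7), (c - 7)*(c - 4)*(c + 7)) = c + 7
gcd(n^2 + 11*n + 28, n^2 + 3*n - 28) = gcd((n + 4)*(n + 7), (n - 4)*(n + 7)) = n + 7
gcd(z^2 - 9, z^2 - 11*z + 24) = z - 3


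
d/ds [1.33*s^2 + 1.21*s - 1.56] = 2.66*s + 1.21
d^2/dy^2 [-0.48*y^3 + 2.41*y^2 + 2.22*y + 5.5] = 4.82 - 2.88*y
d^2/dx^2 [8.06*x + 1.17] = 0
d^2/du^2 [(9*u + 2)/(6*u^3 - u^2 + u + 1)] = 2*((9*u + 2)*(18*u^2 - 2*u + 1)^2 + (-162*u^2 + 18*u - (9*u + 2)*(18*u - 1) - 9)*(6*u^3 - u^2 + u + 1))/(6*u^3 - u^2 + u + 1)^3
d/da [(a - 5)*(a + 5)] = 2*a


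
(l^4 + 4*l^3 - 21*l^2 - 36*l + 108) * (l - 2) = l^5 + 2*l^4 - 29*l^3 + 6*l^2 + 180*l - 216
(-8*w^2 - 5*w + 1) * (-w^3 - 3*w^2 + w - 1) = 8*w^5 + 29*w^4 + 6*w^3 + 6*w - 1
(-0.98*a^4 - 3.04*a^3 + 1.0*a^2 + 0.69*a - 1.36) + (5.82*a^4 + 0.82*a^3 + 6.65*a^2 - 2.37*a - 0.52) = 4.84*a^4 - 2.22*a^3 + 7.65*a^2 - 1.68*a - 1.88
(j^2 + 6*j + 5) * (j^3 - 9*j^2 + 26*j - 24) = j^5 - 3*j^4 - 23*j^3 + 87*j^2 - 14*j - 120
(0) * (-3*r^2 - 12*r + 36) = 0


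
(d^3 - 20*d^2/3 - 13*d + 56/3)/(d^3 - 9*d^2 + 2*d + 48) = (d^2 + 4*d/3 - 7/3)/(d^2 - d - 6)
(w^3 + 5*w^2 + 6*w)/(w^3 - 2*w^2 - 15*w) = (w + 2)/(w - 5)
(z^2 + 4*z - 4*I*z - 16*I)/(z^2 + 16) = (z + 4)/(z + 4*I)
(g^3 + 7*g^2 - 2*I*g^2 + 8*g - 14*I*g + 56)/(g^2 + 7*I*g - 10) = (g^2 + g*(7 - 4*I) - 28*I)/(g + 5*I)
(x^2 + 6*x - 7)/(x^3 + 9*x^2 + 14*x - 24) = (x + 7)/(x^2 + 10*x + 24)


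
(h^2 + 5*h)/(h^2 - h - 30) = h/(h - 6)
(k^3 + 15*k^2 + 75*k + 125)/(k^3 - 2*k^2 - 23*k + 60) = (k^2 + 10*k + 25)/(k^2 - 7*k + 12)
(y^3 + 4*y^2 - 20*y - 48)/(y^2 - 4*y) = y + 8 + 12/y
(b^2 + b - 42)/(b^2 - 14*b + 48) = (b + 7)/(b - 8)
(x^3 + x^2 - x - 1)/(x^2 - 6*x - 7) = (x^2 - 1)/(x - 7)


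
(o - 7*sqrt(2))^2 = o^2 - 14*sqrt(2)*o + 98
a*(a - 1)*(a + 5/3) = a^3 + 2*a^2/3 - 5*a/3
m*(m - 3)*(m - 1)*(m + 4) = m^4 - 13*m^2 + 12*m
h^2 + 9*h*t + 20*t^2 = (h + 4*t)*(h + 5*t)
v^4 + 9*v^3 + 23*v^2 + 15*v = v*(v + 1)*(v + 3)*(v + 5)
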